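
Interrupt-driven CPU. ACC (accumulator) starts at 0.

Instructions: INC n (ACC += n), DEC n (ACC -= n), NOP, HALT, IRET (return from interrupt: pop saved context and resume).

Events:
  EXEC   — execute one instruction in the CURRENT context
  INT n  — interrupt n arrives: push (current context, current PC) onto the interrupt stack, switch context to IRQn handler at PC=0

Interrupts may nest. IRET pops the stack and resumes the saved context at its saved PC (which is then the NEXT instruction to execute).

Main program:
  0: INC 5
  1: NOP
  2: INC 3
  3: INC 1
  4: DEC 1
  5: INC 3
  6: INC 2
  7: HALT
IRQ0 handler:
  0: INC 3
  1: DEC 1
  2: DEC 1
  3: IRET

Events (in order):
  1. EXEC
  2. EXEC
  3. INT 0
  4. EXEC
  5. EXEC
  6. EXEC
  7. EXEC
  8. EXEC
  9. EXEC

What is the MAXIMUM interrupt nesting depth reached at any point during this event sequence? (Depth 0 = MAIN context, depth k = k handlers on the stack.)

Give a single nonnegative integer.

Answer: 1

Derivation:
Event 1 (EXEC): [MAIN] PC=0: INC 5 -> ACC=5 [depth=0]
Event 2 (EXEC): [MAIN] PC=1: NOP [depth=0]
Event 3 (INT 0): INT 0 arrives: push (MAIN, PC=2), enter IRQ0 at PC=0 (depth now 1) [depth=1]
Event 4 (EXEC): [IRQ0] PC=0: INC 3 -> ACC=8 [depth=1]
Event 5 (EXEC): [IRQ0] PC=1: DEC 1 -> ACC=7 [depth=1]
Event 6 (EXEC): [IRQ0] PC=2: DEC 1 -> ACC=6 [depth=1]
Event 7 (EXEC): [IRQ0] PC=3: IRET -> resume MAIN at PC=2 (depth now 0) [depth=0]
Event 8 (EXEC): [MAIN] PC=2: INC 3 -> ACC=9 [depth=0]
Event 9 (EXEC): [MAIN] PC=3: INC 1 -> ACC=10 [depth=0]
Max depth observed: 1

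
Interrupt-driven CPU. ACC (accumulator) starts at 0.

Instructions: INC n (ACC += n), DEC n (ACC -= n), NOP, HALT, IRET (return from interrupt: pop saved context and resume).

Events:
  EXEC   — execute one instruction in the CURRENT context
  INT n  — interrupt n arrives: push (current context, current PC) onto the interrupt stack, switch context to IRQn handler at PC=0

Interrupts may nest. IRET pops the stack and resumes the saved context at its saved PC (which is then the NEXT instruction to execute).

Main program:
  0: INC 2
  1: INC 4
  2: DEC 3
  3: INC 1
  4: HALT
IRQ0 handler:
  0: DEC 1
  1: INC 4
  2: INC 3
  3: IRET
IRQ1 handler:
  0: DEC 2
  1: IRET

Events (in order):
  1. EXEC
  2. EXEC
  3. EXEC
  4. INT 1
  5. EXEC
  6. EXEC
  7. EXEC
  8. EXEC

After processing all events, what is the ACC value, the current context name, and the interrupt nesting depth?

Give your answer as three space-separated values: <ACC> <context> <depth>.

Event 1 (EXEC): [MAIN] PC=0: INC 2 -> ACC=2
Event 2 (EXEC): [MAIN] PC=1: INC 4 -> ACC=6
Event 3 (EXEC): [MAIN] PC=2: DEC 3 -> ACC=3
Event 4 (INT 1): INT 1 arrives: push (MAIN, PC=3), enter IRQ1 at PC=0 (depth now 1)
Event 5 (EXEC): [IRQ1] PC=0: DEC 2 -> ACC=1
Event 6 (EXEC): [IRQ1] PC=1: IRET -> resume MAIN at PC=3 (depth now 0)
Event 7 (EXEC): [MAIN] PC=3: INC 1 -> ACC=2
Event 8 (EXEC): [MAIN] PC=4: HALT

Answer: 2 MAIN 0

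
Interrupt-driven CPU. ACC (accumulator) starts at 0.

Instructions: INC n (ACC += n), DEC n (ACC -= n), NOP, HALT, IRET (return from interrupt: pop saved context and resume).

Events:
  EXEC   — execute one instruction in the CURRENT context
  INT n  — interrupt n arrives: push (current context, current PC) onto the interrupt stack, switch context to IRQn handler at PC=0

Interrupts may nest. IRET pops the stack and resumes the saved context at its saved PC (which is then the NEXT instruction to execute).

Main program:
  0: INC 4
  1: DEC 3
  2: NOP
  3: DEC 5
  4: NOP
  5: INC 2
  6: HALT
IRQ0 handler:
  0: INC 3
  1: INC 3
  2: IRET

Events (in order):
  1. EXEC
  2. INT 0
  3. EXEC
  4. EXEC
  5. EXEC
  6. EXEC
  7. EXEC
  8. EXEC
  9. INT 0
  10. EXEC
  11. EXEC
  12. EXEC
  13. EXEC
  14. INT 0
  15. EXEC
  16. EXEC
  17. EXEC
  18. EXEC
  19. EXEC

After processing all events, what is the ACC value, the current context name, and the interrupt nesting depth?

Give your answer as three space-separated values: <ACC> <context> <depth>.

Event 1 (EXEC): [MAIN] PC=0: INC 4 -> ACC=4
Event 2 (INT 0): INT 0 arrives: push (MAIN, PC=1), enter IRQ0 at PC=0 (depth now 1)
Event 3 (EXEC): [IRQ0] PC=0: INC 3 -> ACC=7
Event 4 (EXEC): [IRQ0] PC=1: INC 3 -> ACC=10
Event 5 (EXEC): [IRQ0] PC=2: IRET -> resume MAIN at PC=1 (depth now 0)
Event 6 (EXEC): [MAIN] PC=1: DEC 3 -> ACC=7
Event 7 (EXEC): [MAIN] PC=2: NOP
Event 8 (EXEC): [MAIN] PC=3: DEC 5 -> ACC=2
Event 9 (INT 0): INT 0 arrives: push (MAIN, PC=4), enter IRQ0 at PC=0 (depth now 1)
Event 10 (EXEC): [IRQ0] PC=0: INC 3 -> ACC=5
Event 11 (EXEC): [IRQ0] PC=1: INC 3 -> ACC=8
Event 12 (EXEC): [IRQ0] PC=2: IRET -> resume MAIN at PC=4 (depth now 0)
Event 13 (EXEC): [MAIN] PC=4: NOP
Event 14 (INT 0): INT 0 arrives: push (MAIN, PC=5), enter IRQ0 at PC=0 (depth now 1)
Event 15 (EXEC): [IRQ0] PC=0: INC 3 -> ACC=11
Event 16 (EXEC): [IRQ0] PC=1: INC 3 -> ACC=14
Event 17 (EXEC): [IRQ0] PC=2: IRET -> resume MAIN at PC=5 (depth now 0)
Event 18 (EXEC): [MAIN] PC=5: INC 2 -> ACC=16
Event 19 (EXEC): [MAIN] PC=6: HALT

Answer: 16 MAIN 0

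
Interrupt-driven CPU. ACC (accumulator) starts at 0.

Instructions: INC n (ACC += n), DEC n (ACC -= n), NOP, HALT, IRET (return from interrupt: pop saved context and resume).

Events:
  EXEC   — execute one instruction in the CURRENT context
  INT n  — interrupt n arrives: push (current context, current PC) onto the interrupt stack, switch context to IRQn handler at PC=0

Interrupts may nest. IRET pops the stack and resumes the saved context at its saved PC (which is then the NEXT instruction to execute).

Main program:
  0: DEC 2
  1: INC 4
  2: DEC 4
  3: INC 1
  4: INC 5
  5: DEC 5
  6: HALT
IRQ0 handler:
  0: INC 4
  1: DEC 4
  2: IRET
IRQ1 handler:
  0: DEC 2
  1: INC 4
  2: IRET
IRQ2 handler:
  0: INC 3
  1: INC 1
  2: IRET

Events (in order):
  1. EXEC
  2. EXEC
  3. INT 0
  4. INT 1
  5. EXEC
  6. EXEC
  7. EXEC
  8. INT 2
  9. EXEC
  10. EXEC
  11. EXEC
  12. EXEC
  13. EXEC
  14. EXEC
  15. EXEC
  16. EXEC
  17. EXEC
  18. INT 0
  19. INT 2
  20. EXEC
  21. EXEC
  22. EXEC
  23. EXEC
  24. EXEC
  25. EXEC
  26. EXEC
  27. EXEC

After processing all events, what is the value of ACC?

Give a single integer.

Answer: 9

Derivation:
Event 1 (EXEC): [MAIN] PC=0: DEC 2 -> ACC=-2
Event 2 (EXEC): [MAIN] PC=1: INC 4 -> ACC=2
Event 3 (INT 0): INT 0 arrives: push (MAIN, PC=2), enter IRQ0 at PC=0 (depth now 1)
Event 4 (INT 1): INT 1 arrives: push (IRQ0, PC=0), enter IRQ1 at PC=0 (depth now 2)
Event 5 (EXEC): [IRQ1] PC=0: DEC 2 -> ACC=0
Event 6 (EXEC): [IRQ1] PC=1: INC 4 -> ACC=4
Event 7 (EXEC): [IRQ1] PC=2: IRET -> resume IRQ0 at PC=0 (depth now 1)
Event 8 (INT 2): INT 2 arrives: push (IRQ0, PC=0), enter IRQ2 at PC=0 (depth now 2)
Event 9 (EXEC): [IRQ2] PC=0: INC 3 -> ACC=7
Event 10 (EXEC): [IRQ2] PC=1: INC 1 -> ACC=8
Event 11 (EXEC): [IRQ2] PC=2: IRET -> resume IRQ0 at PC=0 (depth now 1)
Event 12 (EXEC): [IRQ0] PC=0: INC 4 -> ACC=12
Event 13 (EXEC): [IRQ0] PC=1: DEC 4 -> ACC=8
Event 14 (EXEC): [IRQ0] PC=2: IRET -> resume MAIN at PC=2 (depth now 0)
Event 15 (EXEC): [MAIN] PC=2: DEC 4 -> ACC=4
Event 16 (EXEC): [MAIN] PC=3: INC 1 -> ACC=5
Event 17 (EXEC): [MAIN] PC=4: INC 5 -> ACC=10
Event 18 (INT 0): INT 0 arrives: push (MAIN, PC=5), enter IRQ0 at PC=0 (depth now 1)
Event 19 (INT 2): INT 2 arrives: push (IRQ0, PC=0), enter IRQ2 at PC=0 (depth now 2)
Event 20 (EXEC): [IRQ2] PC=0: INC 3 -> ACC=13
Event 21 (EXEC): [IRQ2] PC=1: INC 1 -> ACC=14
Event 22 (EXEC): [IRQ2] PC=2: IRET -> resume IRQ0 at PC=0 (depth now 1)
Event 23 (EXEC): [IRQ0] PC=0: INC 4 -> ACC=18
Event 24 (EXEC): [IRQ0] PC=1: DEC 4 -> ACC=14
Event 25 (EXEC): [IRQ0] PC=2: IRET -> resume MAIN at PC=5 (depth now 0)
Event 26 (EXEC): [MAIN] PC=5: DEC 5 -> ACC=9
Event 27 (EXEC): [MAIN] PC=6: HALT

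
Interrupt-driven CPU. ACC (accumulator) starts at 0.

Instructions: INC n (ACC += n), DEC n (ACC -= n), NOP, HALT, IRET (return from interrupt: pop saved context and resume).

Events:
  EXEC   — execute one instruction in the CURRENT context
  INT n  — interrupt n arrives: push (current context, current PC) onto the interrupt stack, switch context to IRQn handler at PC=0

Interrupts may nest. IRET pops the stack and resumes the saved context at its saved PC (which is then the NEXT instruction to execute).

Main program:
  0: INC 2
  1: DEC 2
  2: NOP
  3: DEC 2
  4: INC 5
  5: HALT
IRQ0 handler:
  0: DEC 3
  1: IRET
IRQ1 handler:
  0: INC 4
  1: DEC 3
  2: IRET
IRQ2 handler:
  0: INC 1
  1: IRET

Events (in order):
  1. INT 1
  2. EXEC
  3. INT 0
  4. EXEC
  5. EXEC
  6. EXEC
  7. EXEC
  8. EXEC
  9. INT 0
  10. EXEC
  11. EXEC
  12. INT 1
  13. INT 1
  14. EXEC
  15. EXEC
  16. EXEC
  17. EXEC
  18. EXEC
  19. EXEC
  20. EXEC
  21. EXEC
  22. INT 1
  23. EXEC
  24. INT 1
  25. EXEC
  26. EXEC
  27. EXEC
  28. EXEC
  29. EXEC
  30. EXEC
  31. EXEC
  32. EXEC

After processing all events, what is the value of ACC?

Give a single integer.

Answer: 2

Derivation:
Event 1 (INT 1): INT 1 arrives: push (MAIN, PC=0), enter IRQ1 at PC=0 (depth now 1)
Event 2 (EXEC): [IRQ1] PC=0: INC 4 -> ACC=4
Event 3 (INT 0): INT 0 arrives: push (IRQ1, PC=1), enter IRQ0 at PC=0 (depth now 2)
Event 4 (EXEC): [IRQ0] PC=0: DEC 3 -> ACC=1
Event 5 (EXEC): [IRQ0] PC=1: IRET -> resume IRQ1 at PC=1 (depth now 1)
Event 6 (EXEC): [IRQ1] PC=1: DEC 3 -> ACC=-2
Event 7 (EXEC): [IRQ1] PC=2: IRET -> resume MAIN at PC=0 (depth now 0)
Event 8 (EXEC): [MAIN] PC=0: INC 2 -> ACC=0
Event 9 (INT 0): INT 0 arrives: push (MAIN, PC=1), enter IRQ0 at PC=0 (depth now 1)
Event 10 (EXEC): [IRQ0] PC=0: DEC 3 -> ACC=-3
Event 11 (EXEC): [IRQ0] PC=1: IRET -> resume MAIN at PC=1 (depth now 0)
Event 12 (INT 1): INT 1 arrives: push (MAIN, PC=1), enter IRQ1 at PC=0 (depth now 1)
Event 13 (INT 1): INT 1 arrives: push (IRQ1, PC=0), enter IRQ1 at PC=0 (depth now 2)
Event 14 (EXEC): [IRQ1] PC=0: INC 4 -> ACC=1
Event 15 (EXEC): [IRQ1] PC=1: DEC 3 -> ACC=-2
Event 16 (EXEC): [IRQ1] PC=2: IRET -> resume IRQ1 at PC=0 (depth now 1)
Event 17 (EXEC): [IRQ1] PC=0: INC 4 -> ACC=2
Event 18 (EXEC): [IRQ1] PC=1: DEC 3 -> ACC=-1
Event 19 (EXEC): [IRQ1] PC=2: IRET -> resume MAIN at PC=1 (depth now 0)
Event 20 (EXEC): [MAIN] PC=1: DEC 2 -> ACC=-3
Event 21 (EXEC): [MAIN] PC=2: NOP
Event 22 (INT 1): INT 1 arrives: push (MAIN, PC=3), enter IRQ1 at PC=0 (depth now 1)
Event 23 (EXEC): [IRQ1] PC=0: INC 4 -> ACC=1
Event 24 (INT 1): INT 1 arrives: push (IRQ1, PC=1), enter IRQ1 at PC=0 (depth now 2)
Event 25 (EXEC): [IRQ1] PC=0: INC 4 -> ACC=5
Event 26 (EXEC): [IRQ1] PC=1: DEC 3 -> ACC=2
Event 27 (EXEC): [IRQ1] PC=2: IRET -> resume IRQ1 at PC=1 (depth now 1)
Event 28 (EXEC): [IRQ1] PC=1: DEC 3 -> ACC=-1
Event 29 (EXEC): [IRQ1] PC=2: IRET -> resume MAIN at PC=3 (depth now 0)
Event 30 (EXEC): [MAIN] PC=3: DEC 2 -> ACC=-3
Event 31 (EXEC): [MAIN] PC=4: INC 5 -> ACC=2
Event 32 (EXEC): [MAIN] PC=5: HALT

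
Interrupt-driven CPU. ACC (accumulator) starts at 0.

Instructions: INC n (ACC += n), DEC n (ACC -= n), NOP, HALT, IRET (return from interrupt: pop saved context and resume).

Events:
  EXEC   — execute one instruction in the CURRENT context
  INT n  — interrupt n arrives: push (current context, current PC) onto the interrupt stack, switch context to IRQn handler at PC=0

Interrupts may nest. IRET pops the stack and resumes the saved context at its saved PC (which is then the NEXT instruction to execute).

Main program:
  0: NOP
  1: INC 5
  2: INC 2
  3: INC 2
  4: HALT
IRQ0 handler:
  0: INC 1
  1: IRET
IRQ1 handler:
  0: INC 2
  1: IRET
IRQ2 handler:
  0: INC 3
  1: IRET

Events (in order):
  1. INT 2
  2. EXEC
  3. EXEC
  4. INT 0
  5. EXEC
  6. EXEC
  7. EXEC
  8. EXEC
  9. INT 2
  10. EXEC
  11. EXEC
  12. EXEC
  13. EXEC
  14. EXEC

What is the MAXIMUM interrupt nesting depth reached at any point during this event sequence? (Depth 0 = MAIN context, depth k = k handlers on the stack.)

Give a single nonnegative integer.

Answer: 1

Derivation:
Event 1 (INT 2): INT 2 arrives: push (MAIN, PC=0), enter IRQ2 at PC=0 (depth now 1) [depth=1]
Event 2 (EXEC): [IRQ2] PC=0: INC 3 -> ACC=3 [depth=1]
Event 3 (EXEC): [IRQ2] PC=1: IRET -> resume MAIN at PC=0 (depth now 0) [depth=0]
Event 4 (INT 0): INT 0 arrives: push (MAIN, PC=0), enter IRQ0 at PC=0 (depth now 1) [depth=1]
Event 5 (EXEC): [IRQ0] PC=0: INC 1 -> ACC=4 [depth=1]
Event 6 (EXEC): [IRQ0] PC=1: IRET -> resume MAIN at PC=0 (depth now 0) [depth=0]
Event 7 (EXEC): [MAIN] PC=0: NOP [depth=0]
Event 8 (EXEC): [MAIN] PC=1: INC 5 -> ACC=9 [depth=0]
Event 9 (INT 2): INT 2 arrives: push (MAIN, PC=2), enter IRQ2 at PC=0 (depth now 1) [depth=1]
Event 10 (EXEC): [IRQ2] PC=0: INC 3 -> ACC=12 [depth=1]
Event 11 (EXEC): [IRQ2] PC=1: IRET -> resume MAIN at PC=2 (depth now 0) [depth=0]
Event 12 (EXEC): [MAIN] PC=2: INC 2 -> ACC=14 [depth=0]
Event 13 (EXEC): [MAIN] PC=3: INC 2 -> ACC=16 [depth=0]
Event 14 (EXEC): [MAIN] PC=4: HALT [depth=0]
Max depth observed: 1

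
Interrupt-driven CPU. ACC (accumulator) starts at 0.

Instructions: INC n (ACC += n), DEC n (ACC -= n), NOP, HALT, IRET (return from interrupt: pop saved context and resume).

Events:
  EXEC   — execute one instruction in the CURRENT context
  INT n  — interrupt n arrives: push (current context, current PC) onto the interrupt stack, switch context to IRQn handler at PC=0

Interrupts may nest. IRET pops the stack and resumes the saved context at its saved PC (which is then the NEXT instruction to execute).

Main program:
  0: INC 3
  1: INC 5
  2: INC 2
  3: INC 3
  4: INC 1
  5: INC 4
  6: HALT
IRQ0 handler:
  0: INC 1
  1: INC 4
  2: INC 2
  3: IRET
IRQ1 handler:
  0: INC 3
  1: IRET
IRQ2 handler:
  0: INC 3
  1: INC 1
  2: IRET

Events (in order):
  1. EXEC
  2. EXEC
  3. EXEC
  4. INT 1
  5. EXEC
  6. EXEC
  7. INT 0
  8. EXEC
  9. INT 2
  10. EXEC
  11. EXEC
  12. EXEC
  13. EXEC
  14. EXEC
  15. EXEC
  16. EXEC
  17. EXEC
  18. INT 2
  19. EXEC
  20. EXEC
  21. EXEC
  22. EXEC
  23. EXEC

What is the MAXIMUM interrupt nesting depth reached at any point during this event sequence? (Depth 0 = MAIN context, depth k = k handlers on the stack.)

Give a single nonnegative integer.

Event 1 (EXEC): [MAIN] PC=0: INC 3 -> ACC=3 [depth=0]
Event 2 (EXEC): [MAIN] PC=1: INC 5 -> ACC=8 [depth=0]
Event 3 (EXEC): [MAIN] PC=2: INC 2 -> ACC=10 [depth=0]
Event 4 (INT 1): INT 1 arrives: push (MAIN, PC=3), enter IRQ1 at PC=0 (depth now 1) [depth=1]
Event 5 (EXEC): [IRQ1] PC=0: INC 3 -> ACC=13 [depth=1]
Event 6 (EXEC): [IRQ1] PC=1: IRET -> resume MAIN at PC=3 (depth now 0) [depth=0]
Event 7 (INT 0): INT 0 arrives: push (MAIN, PC=3), enter IRQ0 at PC=0 (depth now 1) [depth=1]
Event 8 (EXEC): [IRQ0] PC=0: INC 1 -> ACC=14 [depth=1]
Event 9 (INT 2): INT 2 arrives: push (IRQ0, PC=1), enter IRQ2 at PC=0 (depth now 2) [depth=2]
Event 10 (EXEC): [IRQ2] PC=0: INC 3 -> ACC=17 [depth=2]
Event 11 (EXEC): [IRQ2] PC=1: INC 1 -> ACC=18 [depth=2]
Event 12 (EXEC): [IRQ2] PC=2: IRET -> resume IRQ0 at PC=1 (depth now 1) [depth=1]
Event 13 (EXEC): [IRQ0] PC=1: INC 4 -> ACC=22 [depth=1]
Event 14 (EXEC): [IRQ0] PC=2: INC 2 -> ACC=24 [depth=1]
Event 15 (EXEC): [IRQ0] PC=3: IRET -> resume MAIN at PC=3 (depth now 0) [depth=0]
Event 16 (EXEC): [MAIN] PC=3: INC 3 -> ACC=27 [depth=0]
Event 17 (EXEC): [MAIN] PC=4: INC 1 -> ACC=28 [depth=0]
Event 18 (INT 2): INT 2 arrives: push (MAIN, PC=5), enter IRQ2 at PC=0 (depth now 1) [depth=1]
Event 19 (EXEC): [IRQ2] PC=0: INC 3 -> ACC=31 [depth=1]
Event 20 (EXEC): [IRQ2] PC=1: INC 1 -> ACC=32 [depth=1]
Event 21 (EXEC): [IRQ2] PC=2: IRET -> resume MAIN at PC=5 (depth now 0) [depth=0]
Event 22 (EXEC): [MAIN] PC=5: INC 4 -> ACC=36 [depth=0]
Event 23 (EXEC): [MAIN] PC=6: HALT [depth=0]
Max depth observed: 2

Answer: 2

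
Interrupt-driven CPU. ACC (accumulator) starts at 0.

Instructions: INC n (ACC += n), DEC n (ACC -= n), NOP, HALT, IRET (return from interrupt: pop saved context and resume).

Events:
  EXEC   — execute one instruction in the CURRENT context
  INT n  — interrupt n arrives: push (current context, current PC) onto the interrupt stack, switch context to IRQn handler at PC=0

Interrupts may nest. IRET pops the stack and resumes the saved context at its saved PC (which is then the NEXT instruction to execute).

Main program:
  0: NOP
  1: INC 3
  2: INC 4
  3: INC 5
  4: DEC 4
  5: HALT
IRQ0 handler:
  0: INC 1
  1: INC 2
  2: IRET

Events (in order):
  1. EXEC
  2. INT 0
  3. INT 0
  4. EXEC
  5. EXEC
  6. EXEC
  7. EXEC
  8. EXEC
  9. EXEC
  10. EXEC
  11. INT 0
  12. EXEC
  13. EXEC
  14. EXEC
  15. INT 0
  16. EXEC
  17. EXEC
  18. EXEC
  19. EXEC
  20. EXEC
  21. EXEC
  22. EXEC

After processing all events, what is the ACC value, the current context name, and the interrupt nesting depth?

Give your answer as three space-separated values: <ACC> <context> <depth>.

Answer: 20 MAIN 0

Derivation:
Event 1 (EXEC): [MAIN] PC=0: NOP
Event 2 (INT 0): INT 0 arrives: push (MAIN, PC=1), enter IRQ0 at PC=0 (depth now 1)
Event 3 (INT 0): INT 0 arrives: push (IRQ0, PC=0), enter IRQ0 at PC=0 (depth now 2)
Event 4 (EXEC): [IRQ0] PC=0: INC 1 -> ACC=1
Event 5 (EXEC): [IRQ0] PC=1: INC 2 -> ACC=3
Event 6 (EXEC): [IRQ0] PC=2: IRET -> resume IRQ0 at PC=0 (depth now 1)
Event 7 (EXEC): [IRQ0] PC=0: INC 1 -> ACC=4
Event 8 (EXEC): [IRQ0] PC=1: INC 2 -> ACC=6
Event 9 (EXEC): [IRQ0] PC=2: IRET -> resume MAIN at PC=1 (depth now 0)
Event 10 (EXEC): [MAIN] PC=1: INC 3 -> ACC=9
Event 11 (INT 0): INT 0 arrives: push (MAIN, PC=2), enter IRQ0 at PC=0 (depth now 1)
Event 12 (EXEC): [IRQ0] PC=0: INC 1 -> ACC=10
Event 13 (EXEC): [IRQ0] PC=1: INC 2 -> ACC=12
Event 14 (EXEC): [IRQ0] PC=2: IRET -> resume MAIN at PC=2 (depth now 0)
Event 15 (INT 0): INT 0 arrives: push (MAIN, PC=2), enter IRQ0 at PC=0 (depth now 1)
Event 16 (EXEC): [IRQ0] PC=0: INC 1 -> ACC=13
Event 17 (EXEC): [IRQ0] PC=1: INC 2 -> ACC=15
Event 18 (EXEC): [IRQ0] PC=2: IRET -> resume MAIN at PC=2 (depth now 0)
Event 19 (EXEC): [MAIN] PC=2: INC 4 -> ACC=19
Event 20 (EXEC): [MAIN] PC=3: INC 5 -> ACC=24
Event 21 (EXEC): [MAIN] PC=4: DEC 4 -> ACC=20
Event 22 (EXEC): [MAIN] PC=5: HALT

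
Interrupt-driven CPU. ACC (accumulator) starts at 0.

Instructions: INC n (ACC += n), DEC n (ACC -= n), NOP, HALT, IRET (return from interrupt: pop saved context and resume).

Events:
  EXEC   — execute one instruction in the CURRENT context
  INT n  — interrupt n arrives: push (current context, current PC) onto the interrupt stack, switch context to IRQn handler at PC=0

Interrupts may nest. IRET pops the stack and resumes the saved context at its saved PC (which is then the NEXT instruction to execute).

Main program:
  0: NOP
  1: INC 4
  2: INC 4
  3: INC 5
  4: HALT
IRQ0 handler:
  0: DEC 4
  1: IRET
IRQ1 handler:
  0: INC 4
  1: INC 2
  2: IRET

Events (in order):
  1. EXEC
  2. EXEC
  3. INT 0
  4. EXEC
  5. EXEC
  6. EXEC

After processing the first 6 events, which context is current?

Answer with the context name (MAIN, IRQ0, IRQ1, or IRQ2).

Event 1 (EXEC): [MAIN] PC=0: NOP
Event 2 (EXEC): [MAIN] PC=1: INC 4 -> ACC=4
Event 3 (INT 0): INT 0 arrives: push (MAIN, PC=2), enter IRQ0 at PC=0 (depth now 1)
Event 4 (EXEC): [IRQ0] PC=0: DEC 4 -> ACC=0
Event 5 (EXEC): [IRQ0] PC=1: IRET -> resume MAIN at PC=2 (depth now 0)
Event 6 (EXEC): [MAIN] PC=2: INC 4 -> ACC=4

Answer: MAIN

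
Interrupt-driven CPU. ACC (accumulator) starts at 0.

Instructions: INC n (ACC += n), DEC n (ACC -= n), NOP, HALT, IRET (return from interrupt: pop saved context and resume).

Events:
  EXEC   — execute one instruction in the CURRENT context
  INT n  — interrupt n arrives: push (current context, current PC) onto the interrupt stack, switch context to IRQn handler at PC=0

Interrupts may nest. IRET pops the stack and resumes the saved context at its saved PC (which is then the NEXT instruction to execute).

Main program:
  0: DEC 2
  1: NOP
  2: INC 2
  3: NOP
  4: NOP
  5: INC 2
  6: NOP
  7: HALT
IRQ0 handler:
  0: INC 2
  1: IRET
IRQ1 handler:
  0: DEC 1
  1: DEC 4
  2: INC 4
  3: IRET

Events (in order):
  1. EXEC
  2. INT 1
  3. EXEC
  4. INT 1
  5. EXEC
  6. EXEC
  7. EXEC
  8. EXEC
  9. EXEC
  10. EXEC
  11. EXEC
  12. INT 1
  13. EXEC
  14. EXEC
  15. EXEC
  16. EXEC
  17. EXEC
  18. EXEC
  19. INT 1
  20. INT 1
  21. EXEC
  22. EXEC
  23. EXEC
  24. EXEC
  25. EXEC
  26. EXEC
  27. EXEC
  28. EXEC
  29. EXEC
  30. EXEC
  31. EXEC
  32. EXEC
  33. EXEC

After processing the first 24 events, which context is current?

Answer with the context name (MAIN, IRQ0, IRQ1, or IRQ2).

Answer: IRQ1

Derivation:
Event 1 (EXEC): [MAIN] PC=0: DEC 2 -> ACC=-2
Event 2 (INT 1): INT 1 arrives: push (MAIN, PC=1), enter IRQ1 at PC=0 (depth now 1)
Event 3 (EXEC): [IRQ1] PC=0: DEC 1 -> ACC=-3
Event 4 (INT 1): INT 1 arrives: push (IRQ1, PC=1), enter IRQ1 at PC=0 (depth now 2)
Event 5 (EXEC): [IRQ1] PC=0: DEC 1 -> ACC=-4
Event 6 (EXEC): [IRQ1] PC=1: DEC 4 -> ACC=-8
Event 7 (EXEC): [IRQ1] PC=2: INC 4 -> ACC=-4
Event 8 (EXEC): [IRQ1] PC=3: IRET -> resume IRQ1 at PC=1 (depth now 1)
Event 9 (EXEC): [IRQ1] PC=1: DEC 4 -> ACC=-8
Event 10 (EXEC): [IRQ1] PC=2: INC 4 -> ACC=-4
Event 11 (EXEC): [IRQ1] PC=3: IRET -> resume MAIN at PC=1 (depth now 0)
Event 12 (INT 1): INT 1 arrives: push (MAIN, PC=1), enter IRQ1 at PC=0 (depth now 1)
Event 13 (EXEC): [IRQ1] PC=0: DEC 1 -> ACC=-5
Event 14 (EXEC): [IRQ1] PC=1: DEC 4 -> ACC=-9
Event 15 (EXEC): [IRQ1] PC=2: INC 4 -> ACC=-5
Event 16 (EXEC): [IRQ1] PC=3: IRET -> resume MAIN at PC=1 (depth now 0)
Event 17 (EXEC): [MAIN] PC=1: NOP
Event 18 (EXEC): [MAIN] PC=2: INC 2 -> ACC=-3
Event 19 (INT 1): INT 1 arrives: push (MAIN, PC=3), enter IRQ1 at PC=0 (depth now 1)
Event 20 (INT 1): INT 1 arrives: push (IRQ1, PC=0), enter IRQ1 at PC=0 (depth now 2)
Event 21 (EXEC): [IRQ1] PC=0: DEC 1 -> ACC=-4
Event 22 (EXEC): [IRQ1] PC=1: DEC 4 -> ACC=-8
Event 23 (EXEC): [IRQ1] PC=2: INC 4 -> ACC=-4
Event 24 (EXEC): [IRQ1] PC=3: IRET -> resume IRQ1 at PC=0 (depth now 1)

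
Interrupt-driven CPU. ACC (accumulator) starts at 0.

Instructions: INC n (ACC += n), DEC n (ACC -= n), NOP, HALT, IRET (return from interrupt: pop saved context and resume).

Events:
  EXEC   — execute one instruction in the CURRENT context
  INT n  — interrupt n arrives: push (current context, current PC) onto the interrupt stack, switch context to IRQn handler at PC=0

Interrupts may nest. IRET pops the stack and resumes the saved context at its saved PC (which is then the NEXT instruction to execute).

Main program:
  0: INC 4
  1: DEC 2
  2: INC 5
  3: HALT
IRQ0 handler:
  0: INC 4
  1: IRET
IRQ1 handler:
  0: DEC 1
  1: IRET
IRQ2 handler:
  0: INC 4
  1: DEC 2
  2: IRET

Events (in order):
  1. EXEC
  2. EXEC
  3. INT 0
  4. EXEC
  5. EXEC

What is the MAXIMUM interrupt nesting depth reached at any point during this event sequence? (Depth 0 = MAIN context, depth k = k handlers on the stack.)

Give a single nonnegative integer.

Event 1 (EXEC): [MAIN] PC=0: INC 4 -> ACC=4 [depth=0]
Event 2 (EXEC): [MAIN] PC=1: DEC 2 -> ACC=2 [depth=0]
Event 3 (INT 0): INT 0 arrives: push (MAIN, PC=2), enter IRQ0 at PC=0 (depth now 1) [depth=1]
Event 4 (EXEC): [IRQ0] PC=0: INC 4 -> ACC=6 [depth=1]
Event 5 (EXEC): [IRQ0] PC=1: IRET -> resume MAIN at PC=2 (depth now 0) [depth=0]
Max depth observed: 1

Answer: 1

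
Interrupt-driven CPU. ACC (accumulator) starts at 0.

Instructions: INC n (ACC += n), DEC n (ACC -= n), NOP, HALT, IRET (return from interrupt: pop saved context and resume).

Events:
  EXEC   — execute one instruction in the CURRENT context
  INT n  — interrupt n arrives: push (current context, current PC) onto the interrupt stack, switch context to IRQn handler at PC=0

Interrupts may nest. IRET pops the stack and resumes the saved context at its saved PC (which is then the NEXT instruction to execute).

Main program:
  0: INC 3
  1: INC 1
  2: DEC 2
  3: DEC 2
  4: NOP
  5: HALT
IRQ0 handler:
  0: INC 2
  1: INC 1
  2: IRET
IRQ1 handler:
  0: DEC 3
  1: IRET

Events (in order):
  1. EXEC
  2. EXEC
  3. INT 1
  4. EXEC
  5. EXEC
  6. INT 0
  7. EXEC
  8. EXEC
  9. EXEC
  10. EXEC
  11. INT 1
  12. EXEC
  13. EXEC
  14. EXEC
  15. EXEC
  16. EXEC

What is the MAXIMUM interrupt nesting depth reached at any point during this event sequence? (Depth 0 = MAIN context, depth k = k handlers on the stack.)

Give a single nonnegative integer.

Event 1 (EXEC): [MAIN] PC=0: INC 3 -> ACC=3 [depth=0]
Event 2 (EXEC): [MAIN] PC=1: INC 1 -> ACC=4 [depth=0]
Event 3 (INT 1): INT 1 arrives: push (MAIN, PC=2), enter IRQ1 at PC=0 (depth now 1) [depth=1]
Event 4 (EXEC): [IRQ1] PC=0: DEC 3 -> ACC=1 [depth=1]
Event 5 (EXEC): [IRQ1] PC=1: IRET -> resume MAIN at PC=2 (depth now 0) [depth=0]
Event 6 (INT 0): INT 0 arrives: push (MAIN, PC=2), enter IRQ0 at PC=0 (depth now 1) [depth=1]
Event 7 (EXEC): [IRQ0] PC=0: INC 2 -> ACC=3 [depth=1]
Event 8 (EXEC): [IRQ0] PC=1: INC 1 -> ACC=4 [depth=1]
Event 9 (EXEC): [IRQ0] PC=2: IRET -> resume MAIN at PC=2 (depth now 0) [depth=0]
Event 10 (EXEC): [MAIN] PC=2: DEC 2 -> ACC=2 [depth=0]
Event 11 (INT 1): INT 1 arrives: push (MAIN, PC=3), enter IRQ1 at PC=0 (depth now 1) [depth=1]
Event 12 (EXEC): [IRQ1] PC=0: DEC 3 -> ACC=-1 [depth=1]
Event 13 (EXEC): [IRQ1] PC=1: IRET -> resume MAIN at PC=3 (depth now 0) [depth=0]
Event 14 (EXEC): [MAIN] PC=3: DEC 2 -> ACC=-3 [depth=0]
Event 15 (EXEC): [MAIN] PC=4: NOP [depth=0]
Event 16 (EXEC): [MAIN] PC=5: HALT [depth=0]
Max depth observed: 1

Answer: 1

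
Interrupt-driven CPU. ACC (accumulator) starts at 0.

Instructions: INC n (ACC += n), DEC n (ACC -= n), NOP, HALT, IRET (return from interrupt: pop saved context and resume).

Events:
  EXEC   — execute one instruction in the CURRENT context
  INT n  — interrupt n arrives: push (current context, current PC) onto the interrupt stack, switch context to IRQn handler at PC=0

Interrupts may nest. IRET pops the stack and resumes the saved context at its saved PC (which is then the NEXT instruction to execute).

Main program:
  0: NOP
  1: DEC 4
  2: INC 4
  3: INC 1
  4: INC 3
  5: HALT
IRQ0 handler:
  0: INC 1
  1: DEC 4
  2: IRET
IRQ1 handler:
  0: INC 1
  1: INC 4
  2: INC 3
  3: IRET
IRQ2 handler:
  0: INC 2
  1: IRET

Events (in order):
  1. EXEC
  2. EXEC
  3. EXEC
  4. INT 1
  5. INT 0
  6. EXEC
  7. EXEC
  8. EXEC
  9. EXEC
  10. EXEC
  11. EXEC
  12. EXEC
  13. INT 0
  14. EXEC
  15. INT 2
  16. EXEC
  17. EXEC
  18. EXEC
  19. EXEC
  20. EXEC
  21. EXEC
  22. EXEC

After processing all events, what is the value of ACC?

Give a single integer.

Answer: 8

Derivation:
Event 1 (EXEC): [MAIN] PC=0: NOP
Event 2 (EXEC): [MAIN] PC=1: DEC 4 -> ACC=-4
Event 3 (EXEC): [MAIN] PC=2: INC 4 -> ACC=0
Event 4 (INT 1): INT 1 arrives: push (MAIN, PC=3), enter IRQ1 at PC=0 (depth now 1)
Event 5 (INT 0): INT 0 arrives: push (IRQ1, PC=0), enter IRQ0 at PC=0 (depth now 2)
Event 6 (EXEC): [IRQ0] PC=0: INC 1 -> ACC=1
Event 7 (EXEC): [IRQ0] PC=1: DEC 4 -> ACC=-3
Event 8 (EXEC): [IRQ0] PC=2: IRET -> resume IRQ1 at PC=0 (depth now 1)
Event 9 (EXEC): [IRQ1] PC=0: INC 1 -> ACC=-2
Event 10 (EXEC): [IRQ1] PC=1: INC 4 -> ACC=2
Event 11 (EXEC): [IRQ1] PC=2: INC 3 -> ACC=5
Event 12 (EXEC): [IRQ1] PC=3: IRET -> resume MAIN at PC=3 (depth now 0)
Event 13 (INT 0): INT 0 arrives: push (MAIN, PC=3), enter IRQ0 at PC=0 (depth now 1)
Event 14 (EXEC): [IRQ0] PC=0: INC 1 -> ACC=6
Event 15 (INT 2): INT 2 arrives: push (IRQ0, PC=1), enter IRQ2 at PC=0 (depth now 2)
Event 16 (EXEC): [IRQ2] PC=0: INC 2 -> ACC=8
Event 17 (EXEC): [IRQ2] PC=1: IRET -> resume IRQ0 at PC=1 (depth now 1)
Event 18 (EXEC): [IRQ0] PC=1: DEC 4 -> ACC=4
Event 19 (EXEC): [IRQ0] PC=2: IRET -> resume MAIN at PC=3 (depth now 0)
Event 20 (EXEC): [MAIN] PC=3: INC 1 -> ACC=5
Event 21 (EXEC): [MAIN] PC=4: INC 3 -> ACC=8
Event 22 (EXEC): [MAIN] PC=5: HALT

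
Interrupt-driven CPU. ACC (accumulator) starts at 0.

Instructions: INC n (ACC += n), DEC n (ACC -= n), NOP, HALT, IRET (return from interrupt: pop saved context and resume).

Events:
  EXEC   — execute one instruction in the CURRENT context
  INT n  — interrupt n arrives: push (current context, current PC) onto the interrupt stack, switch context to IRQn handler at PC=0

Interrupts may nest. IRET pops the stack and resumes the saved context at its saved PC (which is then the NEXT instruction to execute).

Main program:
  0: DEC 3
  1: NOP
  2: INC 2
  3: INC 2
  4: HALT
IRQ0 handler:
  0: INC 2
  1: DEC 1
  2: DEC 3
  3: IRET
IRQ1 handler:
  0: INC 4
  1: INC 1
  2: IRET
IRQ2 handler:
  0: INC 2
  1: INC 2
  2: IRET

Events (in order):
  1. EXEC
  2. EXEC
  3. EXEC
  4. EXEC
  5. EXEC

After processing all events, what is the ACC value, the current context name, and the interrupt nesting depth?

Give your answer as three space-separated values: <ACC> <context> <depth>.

Event 1 (EXEC): [MAIN] PC=0: DEC 3 -> ACC=-3
Event 2 (EXEC): [MAIN] PC=1: NOP
Event 3 (EXEC): [MAIN] PC=2: INC 2 -> ACC=-1
Event 4 (EXEC): [MAIN] PC=3: INC 2 -> ACC=1
Event 5 (EXEC): [MAIN] PC=4: HALT

Answer: 1 MAIN 0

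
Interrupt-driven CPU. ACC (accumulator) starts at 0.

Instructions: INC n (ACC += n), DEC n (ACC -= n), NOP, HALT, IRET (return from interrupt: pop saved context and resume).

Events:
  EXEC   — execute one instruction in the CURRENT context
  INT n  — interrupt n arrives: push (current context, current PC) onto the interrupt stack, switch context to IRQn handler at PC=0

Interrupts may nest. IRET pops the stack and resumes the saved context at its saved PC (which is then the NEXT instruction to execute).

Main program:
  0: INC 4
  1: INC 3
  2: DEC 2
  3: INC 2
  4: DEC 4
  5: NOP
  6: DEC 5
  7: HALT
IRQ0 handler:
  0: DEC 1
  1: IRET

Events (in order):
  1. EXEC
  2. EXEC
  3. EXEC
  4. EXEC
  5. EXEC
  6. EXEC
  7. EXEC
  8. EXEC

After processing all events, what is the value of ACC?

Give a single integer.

Answer: -2

Derivation:
Event 1 (EXEC): [MAIN] PC=0: INC 4 -> ACC=4
Event 2 (EXEC): [MAIN] PC=1: INC 3 -> ACC=7
Event 3 (EXEC): [MAIN] PC=2: DEC 2 -> ACC=5
Event 4 (EXEC): [MAIN] PC=3: INC 2 -> ACC=7
Event 5 (EXEC): [MAIN] PC=4: DEC 4 -> ACC=3
Event 6 (EXEC): [MAIN] PC=5: NOP
Event 7 (EXEC): [MAIN] PC=6: DEC 5 -> ACC=-2
Event 8 (EXEC): [MAIN] PC=7: HALT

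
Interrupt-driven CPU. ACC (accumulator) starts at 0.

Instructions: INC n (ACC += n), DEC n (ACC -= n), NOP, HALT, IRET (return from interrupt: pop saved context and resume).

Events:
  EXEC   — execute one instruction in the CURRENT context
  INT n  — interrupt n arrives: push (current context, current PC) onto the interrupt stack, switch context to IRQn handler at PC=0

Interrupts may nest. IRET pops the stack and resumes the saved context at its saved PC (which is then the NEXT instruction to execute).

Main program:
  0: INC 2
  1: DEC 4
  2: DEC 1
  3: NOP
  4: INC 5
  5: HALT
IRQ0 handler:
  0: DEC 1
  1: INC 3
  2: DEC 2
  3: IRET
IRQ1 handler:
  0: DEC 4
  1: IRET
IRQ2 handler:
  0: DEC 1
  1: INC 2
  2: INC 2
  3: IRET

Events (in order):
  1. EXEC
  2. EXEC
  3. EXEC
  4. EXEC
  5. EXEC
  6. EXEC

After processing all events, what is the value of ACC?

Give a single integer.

Event 1 (EXEC): [MAIN] PC=0: INC 2 -> ACC=2
Event 2 (EXEC): [MAIN] PC=1: DEC 4 -> ACC=-2
Event 3 (EXEC): [MAIN] PC=2: DEC 1 -> ACC=-3
Event 4 (EXEC): [MAIN] PC=3: NOP
Event 5 (EXEC): [MAIN] PC=4: INC 5 -> ACC=2
Event 6 (EXEC): [MAIN] PC=5: HALT

Answer: 2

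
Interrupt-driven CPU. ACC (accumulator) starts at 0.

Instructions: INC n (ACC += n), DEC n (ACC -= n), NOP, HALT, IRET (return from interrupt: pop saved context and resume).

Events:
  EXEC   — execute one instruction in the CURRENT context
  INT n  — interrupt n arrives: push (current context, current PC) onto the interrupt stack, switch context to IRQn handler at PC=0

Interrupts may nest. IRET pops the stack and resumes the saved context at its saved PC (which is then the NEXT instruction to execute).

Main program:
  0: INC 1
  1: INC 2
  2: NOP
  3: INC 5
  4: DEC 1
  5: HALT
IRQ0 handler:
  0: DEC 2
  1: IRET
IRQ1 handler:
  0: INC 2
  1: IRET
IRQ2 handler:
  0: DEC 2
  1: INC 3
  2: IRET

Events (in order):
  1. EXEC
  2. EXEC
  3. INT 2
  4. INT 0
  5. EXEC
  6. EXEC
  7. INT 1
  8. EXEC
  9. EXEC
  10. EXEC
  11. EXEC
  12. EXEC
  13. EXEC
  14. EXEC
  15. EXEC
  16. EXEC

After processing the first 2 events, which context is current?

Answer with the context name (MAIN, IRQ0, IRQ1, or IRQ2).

Answer: MAIN

Derivation:
Event 1 (EXEC): [MAIN] PC=0: INC 1 -> ACC=1
Event 2 (EXEC): [MAIN] PC=1: INC 2 -> ACC=3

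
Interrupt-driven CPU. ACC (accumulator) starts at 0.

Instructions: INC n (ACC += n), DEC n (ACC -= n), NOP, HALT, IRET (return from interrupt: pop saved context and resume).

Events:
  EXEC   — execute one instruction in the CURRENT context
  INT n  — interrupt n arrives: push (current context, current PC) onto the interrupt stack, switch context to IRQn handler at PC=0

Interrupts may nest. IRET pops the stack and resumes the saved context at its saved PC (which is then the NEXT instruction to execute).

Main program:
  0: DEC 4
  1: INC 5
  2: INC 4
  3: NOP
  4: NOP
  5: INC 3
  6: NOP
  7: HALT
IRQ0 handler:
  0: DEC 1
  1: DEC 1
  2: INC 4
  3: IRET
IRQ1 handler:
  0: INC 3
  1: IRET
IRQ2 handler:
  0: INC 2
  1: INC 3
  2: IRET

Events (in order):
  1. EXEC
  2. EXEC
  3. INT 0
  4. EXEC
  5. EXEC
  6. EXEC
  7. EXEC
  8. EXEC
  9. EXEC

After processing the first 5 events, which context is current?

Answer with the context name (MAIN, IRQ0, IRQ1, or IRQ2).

Event 1 (EXEC): [MAIN] PC=0: DEC 4 -> ACC=-4
Event 2 (EXEC): [MAIN] PC=1: INC 5 -> ACC=1
Event 3 (INT 0): INT 0 arrives: push (MAIN, PC=2), enter IRQ0 at PC=0 (depth now 1)
Event 4 (EXEC): [IRQ0] PC=0: DEC 1 -> ACC=0
Event 5 (EXEC): [IRQ0] PC=1: DEC 1 -> ACC=-1

Answer: IRQ0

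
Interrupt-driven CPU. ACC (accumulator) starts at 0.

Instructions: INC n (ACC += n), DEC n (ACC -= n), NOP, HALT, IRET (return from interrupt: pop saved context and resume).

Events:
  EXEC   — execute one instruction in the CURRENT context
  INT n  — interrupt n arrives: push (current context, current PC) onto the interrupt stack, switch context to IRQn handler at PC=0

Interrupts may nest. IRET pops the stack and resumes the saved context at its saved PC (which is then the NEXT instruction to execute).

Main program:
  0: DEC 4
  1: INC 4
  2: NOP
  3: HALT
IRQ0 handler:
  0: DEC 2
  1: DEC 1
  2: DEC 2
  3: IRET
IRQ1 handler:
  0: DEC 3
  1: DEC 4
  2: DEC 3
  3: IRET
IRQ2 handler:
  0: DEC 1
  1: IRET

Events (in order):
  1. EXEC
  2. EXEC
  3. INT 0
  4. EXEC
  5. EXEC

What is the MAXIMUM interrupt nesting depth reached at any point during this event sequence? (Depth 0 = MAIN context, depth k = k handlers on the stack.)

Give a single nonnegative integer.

Event 1 (EXEC): [MAIN] PC=0: DEC 4 -> ACC=-4 [depth=0]
Event 2 (EXEC): [MAIN] PC=1: INC 4 -> ACC=0 [depth=0]
Event 3 (INT 0): INT 0 arrives: push (MAIN, PC=2), enter IRQ0 at PC=0 (depth now 1) [depth=1]
Event 4 (EXEC): [IRQ0] PC=0: DEC 2 -> ACC=-2 [depth=1]
Event 5 (EXEC): [IRQ0] PC=1: DEC 1 -> ACC=-3 [depth=1]
Max depth observed: 1

Answer: 1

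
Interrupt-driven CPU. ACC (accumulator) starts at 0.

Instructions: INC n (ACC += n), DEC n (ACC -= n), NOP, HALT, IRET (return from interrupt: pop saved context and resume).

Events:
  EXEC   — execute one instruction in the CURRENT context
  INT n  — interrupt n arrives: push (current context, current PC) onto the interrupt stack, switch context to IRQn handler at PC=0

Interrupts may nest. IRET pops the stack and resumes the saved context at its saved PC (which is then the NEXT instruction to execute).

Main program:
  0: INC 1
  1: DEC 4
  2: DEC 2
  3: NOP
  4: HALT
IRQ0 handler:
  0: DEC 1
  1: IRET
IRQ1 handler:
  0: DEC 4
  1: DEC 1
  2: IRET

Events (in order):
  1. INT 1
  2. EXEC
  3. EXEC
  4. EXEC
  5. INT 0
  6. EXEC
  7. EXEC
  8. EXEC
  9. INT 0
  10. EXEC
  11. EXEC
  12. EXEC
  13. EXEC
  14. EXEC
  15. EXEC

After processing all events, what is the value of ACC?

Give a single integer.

Answer: -12

Derivation:
Event 1 (INT 1): INT 1 arrives: push (MAIN, PC=0), enter IRQ1 at PC=0 (depth now 1)
Event 2 (EXEC): [IRQ1] PC=0: DEC 4 -> ACC=-4
Event 3 (EXEC): [IRQ1] PC=1: DEC 1 -> ACC=-5
Event 4 (EXEC): [IRQ1] PC=2: IRET -> resume MAIN at PC=0 (depth now 0)
Event 5 (INT 0): INT 0 arrives: push (MAIN, PC=0), enter IRQ0 at PC=0 (depth now 1)
Event 6 (EXEC): [IRQ0] PC=0: DEC 1 -> ACC=-6
Event 7 (EXEC): [IRQ0] PC=1: IRET -> resume MAIN at PC=0 (depth now 0)
Event 8 (EXEC): [MAIN] PC=0: INC 1 -> ACC=-5
Event 9 (INT 0): INT 0 arrives: push (MAIN, PC=1), enter IRQ0 at PC=0 (depth now 1)
Event 10 (EXEC): [IRQ0] PC=0: DEC 1 -> ACC=-6
Event 11 (EXEC): [IRQ0] PC=1: IRET -> resume MAIN at PC=1 (depth now 0)
Event 12 (EXEC): [MAIN] PC=1: DEC 4 -> ACC=-10
Event 13 (EXEC): [MAIN] PC=2: DEC 2 -> ACC=-12
Event 14 (EXEC): [MAIN] PC=3: NOP
Event 15 (EXEC): [MAIN] PC=4: HALT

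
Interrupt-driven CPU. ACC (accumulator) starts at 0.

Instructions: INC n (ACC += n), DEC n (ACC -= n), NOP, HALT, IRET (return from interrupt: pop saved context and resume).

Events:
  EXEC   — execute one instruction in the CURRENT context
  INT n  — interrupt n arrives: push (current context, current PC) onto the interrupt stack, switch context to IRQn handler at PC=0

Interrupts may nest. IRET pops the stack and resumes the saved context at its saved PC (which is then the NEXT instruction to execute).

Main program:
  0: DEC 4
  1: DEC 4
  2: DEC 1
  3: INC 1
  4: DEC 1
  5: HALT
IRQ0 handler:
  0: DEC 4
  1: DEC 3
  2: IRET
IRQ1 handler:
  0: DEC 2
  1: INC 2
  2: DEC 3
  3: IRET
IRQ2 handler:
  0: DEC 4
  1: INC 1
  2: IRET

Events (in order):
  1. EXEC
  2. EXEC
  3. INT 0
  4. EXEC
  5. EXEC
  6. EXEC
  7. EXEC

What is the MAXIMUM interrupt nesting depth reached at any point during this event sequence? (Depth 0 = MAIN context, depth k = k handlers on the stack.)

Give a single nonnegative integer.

Event 1 (EXEC): [MAIN] PC=0: DEC 4 -> ACC=-4 [depth=0]
Event 2 (EXEC): [MAIN] PC=1: DEC 4 -> ACC=-8 [depth=0]
Event 3 (INT 0): INT 0 arrives: push (MAIN, PC=2), enter IRQ0 at PC=0 (depth now 1) [depth=1]
Event 4 (EXEC): [IRQ0] PC=0: DEC 4 -> ACC=-12 [depth=1]
Event 5 (EXEC): [IRQ0] PC=1: DEC 3 -> ACC=-15 [depth=1]
Event 6 (EXEC): [IRQ0] PC=2: IRET -> resume MAIN at PC=2 (depth now 0) [depth=0]
Event 7 (EXEC): [MAIN] PC=2: DEC 1 -> ACC=-16 [depth=0]
Max depth observed: 1

Answer: 1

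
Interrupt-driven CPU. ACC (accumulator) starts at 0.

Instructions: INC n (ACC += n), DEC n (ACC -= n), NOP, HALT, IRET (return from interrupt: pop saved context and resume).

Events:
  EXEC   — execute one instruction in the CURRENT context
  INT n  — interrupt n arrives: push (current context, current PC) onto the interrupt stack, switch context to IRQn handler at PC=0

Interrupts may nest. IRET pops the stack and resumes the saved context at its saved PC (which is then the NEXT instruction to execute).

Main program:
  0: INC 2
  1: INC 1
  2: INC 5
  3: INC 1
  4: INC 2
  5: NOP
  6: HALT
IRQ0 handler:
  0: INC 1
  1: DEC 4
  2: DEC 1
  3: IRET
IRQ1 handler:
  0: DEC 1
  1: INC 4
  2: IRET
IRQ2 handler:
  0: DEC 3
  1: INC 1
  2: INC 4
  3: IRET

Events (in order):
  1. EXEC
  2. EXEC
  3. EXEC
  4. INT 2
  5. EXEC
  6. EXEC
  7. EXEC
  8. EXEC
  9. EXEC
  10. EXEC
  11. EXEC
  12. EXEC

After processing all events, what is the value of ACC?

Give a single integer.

Answer: 13

Derivation:
Event 1 (EXEC): [MAIN] PC=0: INC 2 -> ACC=2
Event 2 (EXEC): [MAIN] PC=1: INC 1 -> ACC=3
Event 3 (EXEC): [MAIN] PC=2: INC 5 -> ACC=8
Event 4 (INT 2): INT 2 arrives: push (MAIN, PC=3), enter IRQ2 at PC=0 (depth now 1)
Event 5 (EXEC): [IRQ2] PC=0: DEC 3 -> ACC=5
Event 6 (EXEC): [IRQ2] PC=1: INC 1 -> ACC=6
Event 7 (EXEC): [IRQ2] PC=2: INC 4 -> ACC=10
Event 8 (EXEC): [IRQ2] PC=3: IRET -> resume MAIN at PC=3 (depth now 0)
Event 9 (EXEC): [MAIN] PC=3: INC 1 -> ACC=11
Event 10 (EXEC): [MAIN] PC=4: INC 2 -> ACC=13
Event 11 (EXEC): [MAIN] PC=5: NOP
Event 12 (EXEC): [MAIN] PC=6: HALT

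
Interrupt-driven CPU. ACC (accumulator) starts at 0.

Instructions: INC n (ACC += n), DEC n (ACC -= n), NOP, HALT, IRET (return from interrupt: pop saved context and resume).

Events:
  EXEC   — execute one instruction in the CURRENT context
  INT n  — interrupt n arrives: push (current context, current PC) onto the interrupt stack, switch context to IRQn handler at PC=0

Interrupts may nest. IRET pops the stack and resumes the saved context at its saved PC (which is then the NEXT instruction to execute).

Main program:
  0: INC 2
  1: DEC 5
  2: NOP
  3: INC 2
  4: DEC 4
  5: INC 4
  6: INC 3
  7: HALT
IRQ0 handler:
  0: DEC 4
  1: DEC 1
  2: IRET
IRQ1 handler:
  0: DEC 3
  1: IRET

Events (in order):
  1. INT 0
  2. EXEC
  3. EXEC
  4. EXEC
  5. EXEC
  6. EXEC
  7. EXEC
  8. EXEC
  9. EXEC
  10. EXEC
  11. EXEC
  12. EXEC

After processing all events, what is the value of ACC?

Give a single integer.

Answer: -3

Derivation:
Event 1 (INT 0): INT 0 arrives: push (MAIN, PC=0), enter IRQ0 at PC=0 (depth now 1)
Event 2 (EXEC): [IRQ0] PC=0: DEC 4 -> ACC=-4
Event 3 (EXEC): [IRQ0] PC=1: DEC 1 -> ACC=-5
Event 4 (EXEC): [IRQ0] PC=2: IRET -> resume MAIN at PC=0 (depth now 0)
Event 5 (EXEC): [MAIN] PC=0: INC 2 -> ACC=-3
Event 6 (EXEC): [MAIN] PC=1: DEC 5 -> ACC=-8
Event 7 (EXEC): [MAIN] PC=2: NOP
Event 8 (EXEC): [MAIN] PC=3: INC 2 -> ACC=-6
Event 9 (EXEC): [MAIN] PC=4: DEC 4 -> ACC=-10
Event 10 (EXEC): [MAIN] PC=5: INC 4 -> ACC=-6
Event 11 (EXEC): [MAIN] PC=6: INC 3 -> ACC=-3
Event 12 (EXEC): [MAIN] PC=7: HALT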